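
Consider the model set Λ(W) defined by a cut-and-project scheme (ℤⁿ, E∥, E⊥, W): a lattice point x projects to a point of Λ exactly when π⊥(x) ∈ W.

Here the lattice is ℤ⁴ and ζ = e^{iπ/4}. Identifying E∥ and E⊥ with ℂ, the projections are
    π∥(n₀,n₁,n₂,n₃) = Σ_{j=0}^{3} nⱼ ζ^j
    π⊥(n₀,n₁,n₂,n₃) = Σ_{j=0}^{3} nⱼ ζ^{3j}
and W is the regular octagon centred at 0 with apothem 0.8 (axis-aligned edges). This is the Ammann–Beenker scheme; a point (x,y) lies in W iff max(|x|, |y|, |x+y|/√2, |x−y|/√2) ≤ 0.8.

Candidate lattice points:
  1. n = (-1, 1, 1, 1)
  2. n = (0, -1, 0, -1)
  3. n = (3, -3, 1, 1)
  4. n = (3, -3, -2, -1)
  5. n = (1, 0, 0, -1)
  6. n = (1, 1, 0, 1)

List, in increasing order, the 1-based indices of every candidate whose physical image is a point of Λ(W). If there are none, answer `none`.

5

With ζ = e^{iπ/4} the internal vectors are ζ^0,ζ^3,ζ^6,ζ^9.
candidate 1: n = (-1, 1, 1, 1) → π⊥ ≈ (-1.0000, +0.4142); max(|x|,|y|,|x±y|/√2) = 1.0000 > 0.8 ⇒ ∉ W
candidate 2: n = (0, -1, 0, -1) → π⊥ ≈ (+0.0000, -1.4142); max(|x|,|y|,|x±y|/√2) = 1.4142 > 0.8 ⇒ ∉ W
candidate 3: n = (3, -3, 1, 1) → π⊥ ≈ (+5.8284, -2.4142); max(|x|,|y|,|x±y|/√2) = 5.8284 > 0.8 ⇒ ∉ W
candidate 4: n = (3, -3, -2, -1) → π⊥ ≈ (+4.4142, -0.8284); max(|x|,|y|,|x±y|/√2) = 4.4142 > 0.8 ⇒ ∉ W
candidate 5: n = (1, 0, 0, -1) → π⊥ ≈ (+0.2929, -0.7071); max(|x|,|y|,|x±y|/√2) = 0.7071 ≤ 0.8 ⇒ ∈ W
candidate 6: n = (1, 1, 0, 1) → π⊥ ≈ (+1.0000, +1.4142); max(|x|,|y|,|x±y|/√2) = 1.7071 > 0.8 ⇒ ∉ W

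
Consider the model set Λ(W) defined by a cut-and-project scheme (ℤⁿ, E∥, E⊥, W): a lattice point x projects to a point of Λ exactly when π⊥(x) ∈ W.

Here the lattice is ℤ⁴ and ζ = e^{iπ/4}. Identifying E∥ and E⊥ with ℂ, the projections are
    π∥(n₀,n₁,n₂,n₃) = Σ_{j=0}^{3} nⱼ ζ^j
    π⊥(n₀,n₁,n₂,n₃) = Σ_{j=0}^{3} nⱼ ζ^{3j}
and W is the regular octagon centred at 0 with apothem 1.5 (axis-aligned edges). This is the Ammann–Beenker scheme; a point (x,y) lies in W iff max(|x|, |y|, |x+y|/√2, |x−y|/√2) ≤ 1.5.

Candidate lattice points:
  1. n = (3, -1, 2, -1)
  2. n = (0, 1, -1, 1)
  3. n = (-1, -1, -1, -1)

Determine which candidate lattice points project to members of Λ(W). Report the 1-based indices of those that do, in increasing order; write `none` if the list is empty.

Internal map: ζ^{3j} for j=0..3 gives (1,0), (−√2/2,√2/2), (0,−1), (√2/2,√2/2).
candidate 1: n = (3, -1, 2, -1) → π⊥ ≈ (+3.00000, -3.41421); max(|x|,|y|,|x±y|/√2) = 4.53553 > 1.5 ⇒ ∉ W
candidate 2: n = (0, 1, -1, 1) → π⊥ ≈ (+0.00000, +2.41421); max(|x|,|y|,|x±y|/√2) = 2.41421 > 1.5 ⇒ ∉ W
candidate 3: n = (-1, -1, -1, -1) → π⊥ ≈ (-1.00000, -0.41421); max(|x|,|y|,|x±y|/√2) = 1.00000 ≤ 1.5 ⇒ ∈ W

3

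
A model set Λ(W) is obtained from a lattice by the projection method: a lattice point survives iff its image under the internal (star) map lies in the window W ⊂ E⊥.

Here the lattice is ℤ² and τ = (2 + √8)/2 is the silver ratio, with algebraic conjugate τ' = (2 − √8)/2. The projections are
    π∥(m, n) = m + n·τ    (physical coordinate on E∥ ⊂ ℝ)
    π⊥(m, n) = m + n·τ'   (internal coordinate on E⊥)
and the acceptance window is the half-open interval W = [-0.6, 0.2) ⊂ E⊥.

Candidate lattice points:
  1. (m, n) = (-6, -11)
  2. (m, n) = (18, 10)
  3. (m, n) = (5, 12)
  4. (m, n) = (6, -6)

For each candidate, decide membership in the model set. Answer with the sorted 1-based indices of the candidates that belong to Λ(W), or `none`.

Numerically τ ≈ 2.414214 and τ' = −1/τ ≈ -0.414214.
[1] lift (-6,-11): star map gives -1.443651; window check -0.6 ≤ -1.443651 < 0.2 is false → out
[2] lift (18,10): star map gives 13.857864; window check -0.6 ≤ 13.857864 < 0.2 is false → out
[3] lift (5,12): star map gives 0.029437; window check -0.6 ≤ 0.029437 < 0.2 is true → IN Λ
[4] lift (6,-6): star map gives 8.485281; window check -0.6 ≤ 8.485281 < 0.2 is false → out

3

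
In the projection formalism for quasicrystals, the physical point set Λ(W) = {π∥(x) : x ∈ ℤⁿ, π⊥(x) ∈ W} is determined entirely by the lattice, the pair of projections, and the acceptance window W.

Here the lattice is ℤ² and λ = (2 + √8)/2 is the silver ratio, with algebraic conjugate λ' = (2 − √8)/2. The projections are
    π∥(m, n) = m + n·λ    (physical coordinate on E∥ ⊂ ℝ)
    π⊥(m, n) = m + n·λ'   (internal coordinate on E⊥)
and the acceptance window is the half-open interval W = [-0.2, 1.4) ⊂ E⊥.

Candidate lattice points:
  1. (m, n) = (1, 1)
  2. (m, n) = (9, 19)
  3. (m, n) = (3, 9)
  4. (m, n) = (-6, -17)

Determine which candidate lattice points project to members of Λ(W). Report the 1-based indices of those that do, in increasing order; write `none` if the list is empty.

Numerically λ ≈ 2.4142 and λ' = −1/λ ≈ -0.4142.
#1 (1,1): internal coord 1 + (1)·λ' = +0.5858; +0.5858 ∈ [-0.2, 1.4) → IN Λ
#2 (9,19): internal coord 9 + (19)·λ' = +1.1299; +1.1299 ∈ [-0.2, 1.4) → IN Λ
#3 (3,9): internal coord 3 + (9)·λ' = -0.7279; -0.7279 ∉ [-0.2, 1.4) → out
#4 (-6,-17): internal coord -6 + (-17)·λ' = +1.0416; +1.0416 ∈ [-0.2, 1.4) → IN Λ

1, 2, 4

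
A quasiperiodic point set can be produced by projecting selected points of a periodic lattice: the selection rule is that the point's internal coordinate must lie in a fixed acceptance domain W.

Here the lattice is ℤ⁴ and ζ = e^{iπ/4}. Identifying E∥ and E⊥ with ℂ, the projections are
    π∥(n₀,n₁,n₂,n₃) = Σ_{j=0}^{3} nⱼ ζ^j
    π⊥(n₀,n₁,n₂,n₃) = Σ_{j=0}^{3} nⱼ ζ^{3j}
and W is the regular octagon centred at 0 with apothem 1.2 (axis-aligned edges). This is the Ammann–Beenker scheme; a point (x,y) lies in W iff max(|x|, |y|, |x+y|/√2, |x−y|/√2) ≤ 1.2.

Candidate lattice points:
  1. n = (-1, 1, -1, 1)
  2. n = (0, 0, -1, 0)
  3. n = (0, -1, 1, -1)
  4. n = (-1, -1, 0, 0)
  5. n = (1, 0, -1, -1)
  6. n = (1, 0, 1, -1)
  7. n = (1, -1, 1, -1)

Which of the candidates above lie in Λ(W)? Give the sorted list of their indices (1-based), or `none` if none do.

2, 4, 5

Internal map: ζ^{3j} for j=0..3 gives (1,0), (−√2/2,√2/2), (0,−1), (√2/2,√2/2).
#1 (-1, 1, -1, 1): internal (-1.00000, 2.41421); octagon support 2.41421 vs apothem 1.2 → ∉ W
#2 (0, 0, -1, 0): internal (0.00000, 1.00000); octagon support 1.00000 vs apothem 1.2 → ∈ W
#3 (0, -1, 1, -1): internal (0.00000, -2.41421); octagon support 2.41421 vs apothem 1.2 → ∉ W
#4 (-1, -1, 0, 0): internal (-0.29289, -0.70711); octagon support 0.70711 vs apothem 1.2 → ∈ W
#5 (1, 0, -1, -1): internal (0.29289, 0.29289); octagon support 0.41421 vs apothem 1.2 → ∈ W
#6 (1, 0, 1, -1): internal (0.29289, -1.70711); octagon support 1.70711 vs apothem 1.2 → ∉ W
#7 (1, -1, 1, -1): internal (1.00000, -2.41421); octagon support 2.41421 vs apothem 1.2 → ∉ W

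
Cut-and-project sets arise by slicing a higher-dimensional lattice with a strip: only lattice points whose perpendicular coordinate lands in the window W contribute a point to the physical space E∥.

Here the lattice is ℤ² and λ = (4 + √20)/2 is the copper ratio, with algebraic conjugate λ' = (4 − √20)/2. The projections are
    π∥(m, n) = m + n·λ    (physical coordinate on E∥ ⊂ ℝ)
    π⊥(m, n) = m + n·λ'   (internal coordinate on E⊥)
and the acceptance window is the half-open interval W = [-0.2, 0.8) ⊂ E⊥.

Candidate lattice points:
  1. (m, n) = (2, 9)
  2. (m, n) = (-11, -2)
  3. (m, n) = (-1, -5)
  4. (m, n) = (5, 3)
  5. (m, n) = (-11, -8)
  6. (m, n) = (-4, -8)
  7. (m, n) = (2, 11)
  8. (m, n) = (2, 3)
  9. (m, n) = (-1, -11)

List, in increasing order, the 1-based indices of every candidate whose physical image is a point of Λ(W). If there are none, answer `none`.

1, 3

Compute λ' = (4−√20)/2 = -0.23607, so π⊥(m,n) = m -0.23607·n.
candidate 1: (m,n)=(2,9) → π∥ = 2+9·λ ≈ 40.12461, π⊥ = 2+9·λ' ≈ -0.12461 ∈ [-0.2, 0.8) ⇒ IN Λ
candidate 2: (m,n)=(-11,-2) → π∥ = -11-2·λ ≈ -19.47214, π⊥ = -11-2·λ' ≈ -10.52786 ∉ [-0.2, 0.8) ⇒ out
candidate 3: (m,n)=(-1,-5) → π∥ = -1-5·λ ≈ -22.18034, π⊥ = -1-5·λ' ≈ 0.18034 ∈ [-0.2, 0.8) ⇒ IN Λ
candidate 4: (m,n)=(5,3) → π∥ = 5+3·λ ≈ 17.70820, π⊥ = 5+3·λ' ≈ 4.29180 ∉ [-0.2, 0.8) ⇒ out
candidate 5: (m,n)=(-11,-8) → π∥ = -11-8·λ ≈ -44.88854, π⊥ = -11-8·λ' ≈ -9.11146 ∉ [-0.2, 0.8) ⇒ out
candidate 6: (m,n)=(-4,-8) → π∥ = -4-8·λ ≈ -37.88854, π⊥ = -4-8·λ' ≈ -2.11146 ∉ [-0.2, 0.8) ⇒ out
candidate 7: (m,n)=(2,11) → π∥ = 2+11·λ ≈ 48.59675, π⊥ = 2+11·λ' ≈ -0.59675 ∉ [-0.2, 0.8) ⇒ out
candidate 8: (m,n)=(2,3) → π∥ = 2+3·λ ≈ 14.70820, π⊥ = 2+3·λ' ≈ 1.29180 ∉ [-0.2, 0.8) ⇒ out
candidate 9: (m,n)=(-1,-11) → π∥ = -1-11·λ ≈ -47.59675, π⊥ = -1-11·λ' ≈ 1.59675 ∉ [-0.2, 0.8) ⇒ out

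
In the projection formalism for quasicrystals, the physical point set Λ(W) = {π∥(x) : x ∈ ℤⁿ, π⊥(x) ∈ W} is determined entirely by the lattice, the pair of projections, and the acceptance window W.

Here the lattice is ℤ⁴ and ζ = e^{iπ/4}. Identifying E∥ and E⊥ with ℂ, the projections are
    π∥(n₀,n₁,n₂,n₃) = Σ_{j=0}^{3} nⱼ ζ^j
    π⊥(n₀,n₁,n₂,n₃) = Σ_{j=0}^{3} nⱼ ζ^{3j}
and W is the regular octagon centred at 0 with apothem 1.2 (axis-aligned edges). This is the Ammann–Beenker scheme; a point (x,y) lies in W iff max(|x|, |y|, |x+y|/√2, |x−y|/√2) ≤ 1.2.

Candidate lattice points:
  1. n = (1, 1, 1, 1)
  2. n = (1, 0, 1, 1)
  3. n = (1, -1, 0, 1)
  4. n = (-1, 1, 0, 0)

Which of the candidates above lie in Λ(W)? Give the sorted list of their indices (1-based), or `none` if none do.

1

Internal map: ζ^{3j} for j=0..3 gives (1,0), (−√2/2,√2/2), (0,−1), (√2/2,√2/2).
candidate 1: n = (1, 1, 1, 1) → π⊥ ≈ (+1.0000, +0.4142); max(|x|,|y|,|x±y|/√2) = 1.0000 ≤ 1.2 ⇒ ∈ W
candidate 2: n = (1, 0, 1, 1) → π⊥ ≈ (+1.7071, -0.2929); max(|x|,|y|,|x±y|/√2) = 1.7071 > 1.2 ⇒ ∉ W
candidate 3: n = (1, -1, 0, 1) → π⊥ ≈ (+2.4142, +0.0000); max(|x|,|y|,|x±y|/√2) = 2.4142 > 1.2 ⇒ ∉ W
candidate 4: n = (-1, 1, 0, 0) → π⊥ ≈ (-1.7071, +0.7071); max(|x|,|y|,|x±y|/√2) = 1.7071 > 1.2 ⇒ ∉ W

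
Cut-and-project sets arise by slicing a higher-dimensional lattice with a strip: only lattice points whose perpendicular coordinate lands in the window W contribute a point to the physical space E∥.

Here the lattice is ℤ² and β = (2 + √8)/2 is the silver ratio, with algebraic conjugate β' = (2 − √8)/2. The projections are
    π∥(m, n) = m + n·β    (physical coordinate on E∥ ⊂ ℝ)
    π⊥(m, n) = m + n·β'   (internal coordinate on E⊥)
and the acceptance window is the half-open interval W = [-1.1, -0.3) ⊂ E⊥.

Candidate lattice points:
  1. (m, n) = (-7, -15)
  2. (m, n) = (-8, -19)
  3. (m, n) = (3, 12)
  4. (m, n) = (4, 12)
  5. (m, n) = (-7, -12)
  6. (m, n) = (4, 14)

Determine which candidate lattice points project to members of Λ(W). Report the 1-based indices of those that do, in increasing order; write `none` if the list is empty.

1, 4

β' = (2−√8)/2 ≈ -0.4142.
#1 (-7,-15): internal coord -7 + (-15)·β' = -0.7868; -0.7868 ∈ [-1.1, -0.3) → IN Λ
#2 (-8,-19): internal coord -8 + (-19)·β' = -0.1299; -0.1299 ∉ [-1.1, -0.3) → out
#3 (3,12): internal coord 3 + (12)·β' = -1.9706; -1.9706 ∉ [-1.1, -0.3) → out
#4 (4,12): internal coord 4 + (12)·β' = -0.9706; -0.9706 ∈ [-1.1, -0.3) → IN Λ
#5 (-7,-12): internal coord -7 + (-12)·β' = -2.0294; -2.0294 ∉ [-1.1, -0.3) → out
#6 (4,14): internal coord 4 + (14)·β' = -1.7990; -1.7990 ∉ [-1.1, -0.3) → out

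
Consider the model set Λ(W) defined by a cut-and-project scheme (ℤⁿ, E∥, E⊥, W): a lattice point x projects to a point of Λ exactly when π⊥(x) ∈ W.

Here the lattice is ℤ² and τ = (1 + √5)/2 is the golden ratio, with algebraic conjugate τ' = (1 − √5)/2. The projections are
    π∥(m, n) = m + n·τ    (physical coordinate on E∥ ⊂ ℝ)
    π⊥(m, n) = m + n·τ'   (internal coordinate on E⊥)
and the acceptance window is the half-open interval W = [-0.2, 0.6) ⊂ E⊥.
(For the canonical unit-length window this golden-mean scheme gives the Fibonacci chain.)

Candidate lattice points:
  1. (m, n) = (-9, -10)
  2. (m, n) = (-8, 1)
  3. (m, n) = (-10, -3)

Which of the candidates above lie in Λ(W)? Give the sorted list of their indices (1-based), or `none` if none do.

Numerically τ ≈ 1.61803 and τ' = −1/τ ≈ -0.61803.
#1 (-9,-10): internal coord -9 + (-10)·τ' = -2.81966; -2.81966 ∉ [-0.2, 0.6) → out
#2 (-8,1): internal coord -8 + (1)·τ' = -8.61803; -8.61803 ∉ [-0.2, 0.6) → out
#3 (-10,-3): internal coord -10 + (-3)·τ' = -8.14590; -8.14590 ∉ [-0.2, 0.6) → out

none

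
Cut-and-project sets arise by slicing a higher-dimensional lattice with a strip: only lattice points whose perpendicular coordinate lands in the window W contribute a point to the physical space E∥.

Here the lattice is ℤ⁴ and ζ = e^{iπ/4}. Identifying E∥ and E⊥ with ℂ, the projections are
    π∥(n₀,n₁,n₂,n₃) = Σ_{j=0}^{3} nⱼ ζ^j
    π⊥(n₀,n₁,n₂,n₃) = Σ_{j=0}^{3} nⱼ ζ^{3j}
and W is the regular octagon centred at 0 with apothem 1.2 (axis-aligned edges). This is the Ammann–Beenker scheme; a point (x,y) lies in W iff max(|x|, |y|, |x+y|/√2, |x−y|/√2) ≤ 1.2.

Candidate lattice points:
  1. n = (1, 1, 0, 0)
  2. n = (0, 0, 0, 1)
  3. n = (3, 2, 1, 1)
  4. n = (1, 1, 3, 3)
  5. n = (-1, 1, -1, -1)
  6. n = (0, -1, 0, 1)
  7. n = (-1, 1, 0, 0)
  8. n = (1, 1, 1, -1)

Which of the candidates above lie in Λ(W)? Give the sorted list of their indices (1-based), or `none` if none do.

1, 2, 8

Internal map: ζ^{3j} for j=0..3 gives (1,0), (−√2/2,√2/2), (0,−1), (√2/2,√2/2).
#1 (1, 1, 0, 0): internal (0.2929, 0.7071); octagon support 0.7071 vs apothem 1.2 → ∈ W
#2 (0, 0, 0, 1): internal (0.7071, 0.7071); octagon support 1.0000 vs apothem 1.2 → ∈ W
#3 (3, 2, 1, 1): internal (2.2929, 1.1213); octagon support 2.4142 vs apothem 1.2 → ∉ W
#4 (1, 1, 3, 3): internal (2.4142, -0.1716); octagon support 2.4142 vs apothem 1.2 → ∉ W
#5 (-1, 1, -1, -1): internal (-2.4142, 1.0000); octagon support 2.4142 vs apothem 1.2 → ∉ W
#6 (0, -1, 0, 1): internal (1.4142, 0.0000); octagon support 1.4142 vs apothem 1.2 → ∉ W
#7 (-1, 1, 0, 0): internal (-1.7071, 0.7071); octagon support 1.7071 vs apothem 1.2 → ∉ W
#8 (1, 1, 1, -1): internal (-0.4142, -1.0000); octagon support 1.0000 vs apothem 1.2 → ∈ W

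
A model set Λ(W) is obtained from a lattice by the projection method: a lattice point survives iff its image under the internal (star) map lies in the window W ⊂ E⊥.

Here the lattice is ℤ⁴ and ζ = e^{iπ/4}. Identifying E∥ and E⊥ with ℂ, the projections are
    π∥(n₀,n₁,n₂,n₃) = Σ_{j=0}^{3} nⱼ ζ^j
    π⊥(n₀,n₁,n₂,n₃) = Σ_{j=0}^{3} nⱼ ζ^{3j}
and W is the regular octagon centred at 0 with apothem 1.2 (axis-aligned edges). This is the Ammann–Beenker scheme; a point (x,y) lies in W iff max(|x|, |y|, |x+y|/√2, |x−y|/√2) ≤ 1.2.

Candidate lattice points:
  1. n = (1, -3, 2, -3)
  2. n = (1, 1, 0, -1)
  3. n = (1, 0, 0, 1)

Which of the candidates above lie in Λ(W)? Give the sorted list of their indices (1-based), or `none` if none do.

Internal map: ζ^{3j} for j=0..3 gives (1,0), (−√2/2,√2/2), (0,−1), (√2/2,√2/2).
#1 (1, -3, 2, -3): internal (1.00000, -6.24264); octagon support 6.24264 vs apothem 1.2 → ∉ W
#2 (1, 1, 0, -1): internal (-0.41421, 0.00000); octagon support 0.41421 vs apothem 1.2 → ∈ W
#3 (1, 0, 0, 1): internal (1.70711, 0.70711); octagon support 1.70711 vs apothem 1.2 → ∉ W

2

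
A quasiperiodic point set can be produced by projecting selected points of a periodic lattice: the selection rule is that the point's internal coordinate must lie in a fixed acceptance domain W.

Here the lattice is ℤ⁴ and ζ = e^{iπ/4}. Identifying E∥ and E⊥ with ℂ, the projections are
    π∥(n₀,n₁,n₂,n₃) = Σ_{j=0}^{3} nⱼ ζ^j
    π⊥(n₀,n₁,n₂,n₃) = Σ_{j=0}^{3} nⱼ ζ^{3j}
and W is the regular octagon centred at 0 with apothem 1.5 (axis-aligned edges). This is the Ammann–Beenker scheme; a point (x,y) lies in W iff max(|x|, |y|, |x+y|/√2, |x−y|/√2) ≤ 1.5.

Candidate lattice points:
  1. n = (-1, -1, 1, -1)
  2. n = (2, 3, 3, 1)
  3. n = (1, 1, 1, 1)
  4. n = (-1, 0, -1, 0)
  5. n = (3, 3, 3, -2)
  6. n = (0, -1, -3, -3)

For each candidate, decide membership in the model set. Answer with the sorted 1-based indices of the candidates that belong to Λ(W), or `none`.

2, 3, 4, 6

With ζ = e^{iπ/4} the internal vectors are ζ^0,ζ^3,ζ^6,ζ^9.
#1 (-1, -1, 1, -1): internal (-1.00000, -2.41421); octagon support 2.41421 vs apothem 1.5 → ∉ W
#2 (2, 3, 3, 1): internal (0.58579, -0.17157); octagon support 0.58579 vs apothem 1.5 → ∈ W
#3 (1, 1, 1, 1): internal (1.00000, 0.41421); octagon support 1.00000 vs apothem 1.5 → ∈ W
#4 (-1, 0, -1, 0): internal (-1.00000, 1.00000); octagon support 1.41421 vs apothem 1.5 → ∈ W
#5 (3, 3, 3, -2): internal (-0.53553, -2.29289); octagon support 2.29289 vs apothem 1.5 → ∉ W
#6 (0, -1, -3, -3): internal (-1.41421, 0.17157); octagon support 1.41421 vs apothem 1.5 → ∈ W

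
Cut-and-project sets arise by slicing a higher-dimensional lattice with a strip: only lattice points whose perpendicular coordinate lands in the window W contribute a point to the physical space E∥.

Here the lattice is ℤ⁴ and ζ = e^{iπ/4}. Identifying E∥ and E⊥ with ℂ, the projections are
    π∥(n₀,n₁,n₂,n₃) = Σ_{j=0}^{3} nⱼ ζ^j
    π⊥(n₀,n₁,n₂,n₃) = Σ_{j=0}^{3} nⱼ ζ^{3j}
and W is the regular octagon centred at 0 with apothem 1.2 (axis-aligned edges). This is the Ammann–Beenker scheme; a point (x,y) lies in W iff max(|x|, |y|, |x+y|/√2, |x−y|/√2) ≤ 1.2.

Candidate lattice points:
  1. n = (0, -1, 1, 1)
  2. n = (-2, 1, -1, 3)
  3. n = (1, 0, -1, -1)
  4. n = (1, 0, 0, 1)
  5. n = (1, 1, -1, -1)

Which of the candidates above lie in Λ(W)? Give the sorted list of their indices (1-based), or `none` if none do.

3, 5

π⊥(n) = n₀ + n₁ζ³ + n₂ζ⁶ + n₃ζ⁹ where ζ = e^{iπ/4}.
#1 (0, -1, 1, 1): internal (1.4142, -1.0000); octagon support 1.7071 vs apothem 1.2 → ∉ W
#2 (-2, 1, -1, 3): internal (-0.5858, 3.8284); octagon support 3.8284 vs apothem 1.2 → ∉ W
#3 (1, 0, -1, -1): internal (0.2929, 0.2929); octagon support 0.4142 vs apothem 1.2 → ∈ W
#4 (1, 0, 0, 1): internal (1.7071, 0.7071); octagon support 1.7071 vs apothem 1.2 → ∉ W
#5 (1, 1, -1, -1): internal (-0.4142, 1.0000); octagon support 1.0000 vs apothem 1.2 → ∈ W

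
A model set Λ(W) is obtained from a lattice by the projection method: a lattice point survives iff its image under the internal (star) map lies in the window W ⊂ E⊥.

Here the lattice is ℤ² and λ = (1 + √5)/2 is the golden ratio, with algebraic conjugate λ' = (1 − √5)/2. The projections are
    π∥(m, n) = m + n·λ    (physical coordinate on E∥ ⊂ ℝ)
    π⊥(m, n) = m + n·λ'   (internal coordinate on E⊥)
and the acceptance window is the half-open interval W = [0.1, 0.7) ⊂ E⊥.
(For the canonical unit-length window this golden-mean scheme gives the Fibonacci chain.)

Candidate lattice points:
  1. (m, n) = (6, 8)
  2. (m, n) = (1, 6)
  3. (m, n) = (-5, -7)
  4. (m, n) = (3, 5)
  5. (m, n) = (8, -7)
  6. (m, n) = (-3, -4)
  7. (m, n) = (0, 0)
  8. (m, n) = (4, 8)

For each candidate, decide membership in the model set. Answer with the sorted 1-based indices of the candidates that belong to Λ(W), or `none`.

none

λ' = (1−√5)/2 ≈ -0.61803.
#1 (6,8): internal coord 6 + (8)·λ' = +1.05573; +1.05573 ∉ [0.1, 0.7) → out
#2 (1,6): internal coord 1 + (6)·λ' = -2.70820; -2.70820 ∉ [0.1, 0.7) → out
#3 (-5,-7): internal coord -5 + (-7)·λ' = -0.67376; -0.67376 ∉ [0.1, 0.7) → out
#4 (3,5): internal coord 3 + (5)·λ' = -0.09017; -0.09017 ∉ [0.1, 0.7) → out
#5 (8,-7): internal coord 8 + (-7)·λ' = +12.32624; +12.32624 ∉ [0.1, 0.7) → out
#6 (-3,-4): internal coord -3 + (-4)·λ' = -0.52786; -0.52786 ∉ [0.1, 0.7) → out
#7 (0,0): internal coord 0 + (0)·λ' = +0.00000; +0.00000 ∉ [0.1, 0.7) → out
#8 (4,8): internal coord 4 + (8)·λ' = -0.94427; -0.94427 ∉ [0.1, 0.7) → out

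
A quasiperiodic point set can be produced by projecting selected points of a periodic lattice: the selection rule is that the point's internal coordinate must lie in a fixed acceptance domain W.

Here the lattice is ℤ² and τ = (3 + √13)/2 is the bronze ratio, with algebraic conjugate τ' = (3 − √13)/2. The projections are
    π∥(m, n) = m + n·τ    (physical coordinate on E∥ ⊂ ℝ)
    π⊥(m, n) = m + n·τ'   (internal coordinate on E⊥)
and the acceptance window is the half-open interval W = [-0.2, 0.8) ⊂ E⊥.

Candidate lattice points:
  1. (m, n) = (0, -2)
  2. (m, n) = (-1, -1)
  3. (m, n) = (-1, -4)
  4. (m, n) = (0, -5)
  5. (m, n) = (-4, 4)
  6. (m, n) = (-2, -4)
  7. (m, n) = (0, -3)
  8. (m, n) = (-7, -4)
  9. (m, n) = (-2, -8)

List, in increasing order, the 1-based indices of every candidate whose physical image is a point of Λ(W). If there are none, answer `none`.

1, 3, 9

τ' = (3−√13)/2 ≈ -0.302776.
[1] lift (0,-2): star map gives 0.605551; window check -0.2 ≤ 0.605551 < 0.8 is true → IN Λ
[2] lift (-1,-1): star map gives -0.697224; window check -0.2 ≤ -0.697224 < 0.8 is false → out
[3] lift (-1,-4): star map gives 0.211103; window check -0.2 ≤ 0.211103 < 0.8 is true → IN Λ
[4] lift (0,-5): star map gives 1.513878; window check -0.2 ≤ 1.513878 < 0.8 is false → out
[5] lift (-4,4): star map gives -5.211103; window check -0.2 ≤ -5.211103 < 0.8 is false → out
[6] lift (-2,-4): star map gives -0.788897; window check -0.2 ≤ -0.788897 < 0.8 is false → out
[7] lift (0,-3): star map gives 0.908327; window check -0.2 ≤ 0.908327 < 0.8 is false → out
[8] lift (-7,-4): star map gives -5.788897; window check -0.2 ≤ -5.788897 < 0.8 is false → out
[9] lift (-2,-8): star map gives 0.422205; window check -0.2 ≤ 0.422205 < 0.8 is true → IN Λ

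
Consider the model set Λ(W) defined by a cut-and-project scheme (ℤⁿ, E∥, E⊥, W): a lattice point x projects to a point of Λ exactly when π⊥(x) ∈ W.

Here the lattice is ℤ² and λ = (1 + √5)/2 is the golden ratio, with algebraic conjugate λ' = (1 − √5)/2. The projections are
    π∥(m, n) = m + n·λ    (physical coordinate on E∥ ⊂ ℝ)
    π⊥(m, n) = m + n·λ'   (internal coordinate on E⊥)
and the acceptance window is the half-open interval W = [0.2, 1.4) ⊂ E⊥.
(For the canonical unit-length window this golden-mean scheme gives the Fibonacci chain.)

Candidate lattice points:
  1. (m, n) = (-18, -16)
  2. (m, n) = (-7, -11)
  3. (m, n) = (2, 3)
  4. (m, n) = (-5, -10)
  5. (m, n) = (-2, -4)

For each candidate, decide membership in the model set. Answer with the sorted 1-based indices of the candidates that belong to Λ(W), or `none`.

Compute λ' = (1−√5)/2 = -0.61803, so π⊥(m,n) = m -0.61803·n.
[1] lift (-18,-16): star map gives -8.11146; window check 0.2 ≤ -8.11146 < 1.4 is false → out
[2] lift (-7,-11): star map gives -0.20163; window check 0.2 ≤ -0.20163 < 1.4 is false → out
[3] lift (2,3): star map gives 0.14590; window check 0.2 ≤ 0.14590 < 1.4 is false → out
[4] lift (-5,-10): star map gives 1.18034; window check 0.2 ≤ 1.18034 < 1.4 is true → IN Λ
[5] lift (-2,-4): star map gives 0.47214; window check 0.2 ≤ 0.47214 < 1.4 is true → IN Λ

4, 5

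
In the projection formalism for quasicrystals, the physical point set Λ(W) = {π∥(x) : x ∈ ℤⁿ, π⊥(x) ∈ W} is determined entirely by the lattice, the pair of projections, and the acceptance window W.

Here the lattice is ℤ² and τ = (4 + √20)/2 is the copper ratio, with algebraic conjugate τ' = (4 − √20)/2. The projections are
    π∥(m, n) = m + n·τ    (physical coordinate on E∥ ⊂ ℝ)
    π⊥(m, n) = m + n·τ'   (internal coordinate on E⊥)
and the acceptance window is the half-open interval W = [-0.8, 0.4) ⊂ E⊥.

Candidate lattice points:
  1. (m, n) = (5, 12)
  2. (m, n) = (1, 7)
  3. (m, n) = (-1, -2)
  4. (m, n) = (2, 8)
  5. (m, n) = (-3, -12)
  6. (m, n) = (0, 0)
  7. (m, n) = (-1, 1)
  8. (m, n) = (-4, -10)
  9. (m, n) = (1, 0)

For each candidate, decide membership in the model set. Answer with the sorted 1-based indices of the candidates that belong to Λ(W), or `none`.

Compute τ' = (4−√20)/2 = -0.236068, so π⊥(m,n) = m -0.236068·n.
#1 (5,12): internal coord 5 + (12)·τ' = +2.167184; +2.167184 ∉ [-0.8, 0.4) → out
#2 (1,7): internal coord 1 + (7)·τ' = -0.652476; -0.652476 ∈ [-0.8, 0.4) → IN Λ
#3 (-1,-2): internal coord -1 + (-2)·τ' = -0.527864; -0.527864 ∈ [-0.8, 0.4) → IN Λ
#4 (2,8): internal coord 2 + (8)·τ' = +0.111456; +0.111456 ∈ [-0.8, 0.4) → IN Λ
#5 (-3,-12): internal coord -3 + (-12)·τ' = -0.167184; -0.167184 ∈ [-0.8, 0.4) → IN Λ
#6 (0,0): internal coord 0 + (0)·τ' = +0.000000; +0.000000 ∈ [-0.8, 0.4) → IN Λ
#7 (-1,1): internal coord -1 + (1)·τ' = -1.236068; -1.236068 ∉ [-0.8, 0.4) → out
#8 (-4,-10): internal coord -4 + (-10)·τ' = -1.639320; -1.639320 ∉ [-0.8, 0.4) → out
#9 (1,0): internal coord 1 + (0)·τ' = +1.000000; +1.000000 ∉ [-0.8, 0.4) → out

2, 3, 4, 5, 6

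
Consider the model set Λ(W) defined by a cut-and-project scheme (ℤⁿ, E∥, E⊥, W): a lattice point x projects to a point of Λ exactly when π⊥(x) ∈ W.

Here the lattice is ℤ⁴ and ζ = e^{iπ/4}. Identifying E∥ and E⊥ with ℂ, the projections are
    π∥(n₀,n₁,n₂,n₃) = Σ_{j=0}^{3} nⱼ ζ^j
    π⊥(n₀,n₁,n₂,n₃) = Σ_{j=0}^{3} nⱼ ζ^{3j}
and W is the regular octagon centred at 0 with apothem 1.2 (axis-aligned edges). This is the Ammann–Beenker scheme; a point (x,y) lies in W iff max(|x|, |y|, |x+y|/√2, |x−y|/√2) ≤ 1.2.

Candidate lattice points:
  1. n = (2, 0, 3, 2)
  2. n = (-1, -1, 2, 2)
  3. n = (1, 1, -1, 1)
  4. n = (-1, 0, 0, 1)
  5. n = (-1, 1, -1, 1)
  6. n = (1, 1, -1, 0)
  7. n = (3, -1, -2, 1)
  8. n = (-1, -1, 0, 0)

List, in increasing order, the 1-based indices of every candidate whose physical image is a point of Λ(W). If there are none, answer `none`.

π⊥(n) = n₀ + n₁ζ³ + n₂ζ⁶ + n₃ζ⁹ where ζ = e^{iπ/4}.
#1 (2, 0, 3, 2): internal (3.41421, -1.58579); octagon support 3.53553 vs apothem 1.2 → ∉ W
#2 (-1, -1, 2, 2): internal (1.12132, -1.29289); octagon support 1.70711 vs apothem 1.2 → ∉ W
#3 (1, 1, -1, 1): internal (1.00000, 2.41421); octagon support 2.41421 vs apothem 1.2 → ∉ W
#4 (-1, 0, 0, 1): internal (-0.29289, 0.70711); octagon support 0.70711 vs apothem 1.2 → ∈ W
#5 (-1, 1, -1, 1): internal (-1.00000, 2.41421); octagon support 2.41421 vs apothem 1.2 → ∉ W
#6 (1, 1, -1, 0): internal (0.29289, 1.70711); octagon support 1.70711 vs apothem 1.2 → ∉ W
#7 (3, -1, -2, 1): internal (4.41421, 2.00000); octagon support 4.53553 vs apothem 1.2 → ∉ W
#8 (-1, -1, 0, 0): internal (-0.29289, -0.70711); octagon support 0.70711 vs apothem 1.2 → ∈ W

4, 8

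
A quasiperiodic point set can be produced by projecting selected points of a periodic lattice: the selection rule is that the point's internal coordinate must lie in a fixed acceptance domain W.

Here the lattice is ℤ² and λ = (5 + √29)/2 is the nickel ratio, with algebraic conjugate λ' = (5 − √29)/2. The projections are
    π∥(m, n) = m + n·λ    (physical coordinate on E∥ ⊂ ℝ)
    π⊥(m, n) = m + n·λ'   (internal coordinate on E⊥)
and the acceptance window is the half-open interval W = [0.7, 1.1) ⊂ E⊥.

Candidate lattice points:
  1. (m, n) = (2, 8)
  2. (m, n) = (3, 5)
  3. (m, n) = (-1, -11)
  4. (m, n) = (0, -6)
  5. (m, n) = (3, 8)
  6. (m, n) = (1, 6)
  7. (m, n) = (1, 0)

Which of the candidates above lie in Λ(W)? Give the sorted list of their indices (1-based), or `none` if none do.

7

λ' = (5−√29)/2 ≈ -0.19258.
#1 (2,8): internal coord 2 + (8)·λ' = +0.45934; +0.45934 ∉ [0.7, 1.1) → out
#2 (3,5): internal coord 3 + (5)·λ' = +2.03709; +2.03709 ∉ [0.7, 1.1) → out
#3 (-1,-11): internal coord -1 + (-11)·λ' = +1.11841; +1.11841 ∉ [0.7, 1.1) → out
#4 (0,-6): internal coord 0 + (-6)·λ' = +1.15549; +1.15549 ∉ [0.7, 1.1) → out
#5 (3,8): internal coord 3 + (8)·λ' = +1.45934; +1.45934 ∉ [0.7, 1.1) → out
#6 (1,6): internal coord 1 + (6)·λ' = -0.15549; -0.15549 ∉ [0.7, 1.1) → out
#7 (1,0): internal coord 1 + (0)·λ' = +1.00000; +1.00000 ∈ [0.7, 1.1) → IN Λ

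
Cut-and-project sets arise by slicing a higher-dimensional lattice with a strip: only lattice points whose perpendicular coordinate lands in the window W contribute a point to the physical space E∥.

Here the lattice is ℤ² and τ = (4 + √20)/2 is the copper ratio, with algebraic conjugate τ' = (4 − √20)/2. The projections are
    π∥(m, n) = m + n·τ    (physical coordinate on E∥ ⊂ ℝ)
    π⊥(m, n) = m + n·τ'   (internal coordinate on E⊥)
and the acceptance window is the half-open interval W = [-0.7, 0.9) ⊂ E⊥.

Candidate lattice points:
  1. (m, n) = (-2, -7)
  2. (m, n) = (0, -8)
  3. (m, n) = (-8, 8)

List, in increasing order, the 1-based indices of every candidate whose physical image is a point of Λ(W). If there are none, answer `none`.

1

Compute τ' = (4−√20)/2 = -0.23607, so π⊥(m,n) = m -0.23607·n.
[1] lift (-2,-7): star map gives -0.34752; window check -0.7 ≤ -0.34752 < 0.9 is true → IN Λ
[2] lift (0,-8): star map gives 1.88854; window check -0.7 ≤ 1.88854 < 0.9 is false → out
[3] lift (-8,8): star map gives -9.88854; window check -0.7 ≤ -9.88854 < 0.9 is false → out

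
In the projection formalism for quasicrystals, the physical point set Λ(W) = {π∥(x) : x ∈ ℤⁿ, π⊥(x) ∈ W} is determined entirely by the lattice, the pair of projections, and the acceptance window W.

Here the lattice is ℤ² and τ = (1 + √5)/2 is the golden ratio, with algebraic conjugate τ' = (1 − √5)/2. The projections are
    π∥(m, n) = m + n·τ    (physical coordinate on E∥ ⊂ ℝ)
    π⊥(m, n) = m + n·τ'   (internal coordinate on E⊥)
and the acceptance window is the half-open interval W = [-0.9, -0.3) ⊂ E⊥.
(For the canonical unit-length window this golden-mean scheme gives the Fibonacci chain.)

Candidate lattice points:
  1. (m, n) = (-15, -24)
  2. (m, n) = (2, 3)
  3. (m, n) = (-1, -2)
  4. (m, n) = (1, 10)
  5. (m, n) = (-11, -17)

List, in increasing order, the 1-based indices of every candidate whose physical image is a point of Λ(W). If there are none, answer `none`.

5

Compute τ' = (1−√5)/2 = -0.618034, so π⊥(m,n) = m -0.618034·n.
#1 (-15,-24): internal coord -15 + (-24)·τ' = -0.167184; -0.167184 ∉ [-0.9, -0.3) → out
#2 (2,3): internal coord 2 + (3)·τ' = +0.145898; +0.145898 ∉ [-0.9, -0.3) → out
#3 (-1,-2): internal coord -1 + (-2)·τ' = +0.236068; +0.236068 ∉ [-0.9, -0.3) → out
#4 (1,10): internal coord 1 + (10)·τ' = -5.180340; -5.180340 ∉ [-0.9, -0.3) → out
#5 (-11,-17): internal coord -11 + (-17)·τ' = -0.493422; -0.493422 ∈ [-0.9, -0.3) → IN Λ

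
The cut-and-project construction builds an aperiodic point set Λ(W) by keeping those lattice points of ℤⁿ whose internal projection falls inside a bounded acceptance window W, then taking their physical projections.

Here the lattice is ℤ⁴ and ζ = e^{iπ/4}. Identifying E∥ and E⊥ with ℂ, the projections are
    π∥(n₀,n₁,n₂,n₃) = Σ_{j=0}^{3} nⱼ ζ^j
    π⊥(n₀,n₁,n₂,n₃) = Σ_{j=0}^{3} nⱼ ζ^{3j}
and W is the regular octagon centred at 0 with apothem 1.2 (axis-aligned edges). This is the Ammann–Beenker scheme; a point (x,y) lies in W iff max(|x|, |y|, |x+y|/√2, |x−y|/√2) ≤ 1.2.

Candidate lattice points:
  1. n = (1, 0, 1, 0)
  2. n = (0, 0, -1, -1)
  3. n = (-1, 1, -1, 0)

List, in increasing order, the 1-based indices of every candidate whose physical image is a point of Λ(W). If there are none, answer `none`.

Internal map: ζ^{3j} for j=0..3 gives (1,0), (−√2/2,√2/2), (0,−1), (√2/2,√2/2).
#1 (1, 0, 1, 0): internal (1.000000, -1.000000); octagon support 1.414214 vs apothem 1.2 → ∉ W
#2 (0, 0, -1, -1): internal (-0.707107, 0.292893); octagon support 0.707107 vs apothem 1.2 → ∈ W
#3 (-1, 1, -1, 0): internal (-1.707107, 1.707107); octagon support 2.414214 vs apothem 1.2 → ∉ W

2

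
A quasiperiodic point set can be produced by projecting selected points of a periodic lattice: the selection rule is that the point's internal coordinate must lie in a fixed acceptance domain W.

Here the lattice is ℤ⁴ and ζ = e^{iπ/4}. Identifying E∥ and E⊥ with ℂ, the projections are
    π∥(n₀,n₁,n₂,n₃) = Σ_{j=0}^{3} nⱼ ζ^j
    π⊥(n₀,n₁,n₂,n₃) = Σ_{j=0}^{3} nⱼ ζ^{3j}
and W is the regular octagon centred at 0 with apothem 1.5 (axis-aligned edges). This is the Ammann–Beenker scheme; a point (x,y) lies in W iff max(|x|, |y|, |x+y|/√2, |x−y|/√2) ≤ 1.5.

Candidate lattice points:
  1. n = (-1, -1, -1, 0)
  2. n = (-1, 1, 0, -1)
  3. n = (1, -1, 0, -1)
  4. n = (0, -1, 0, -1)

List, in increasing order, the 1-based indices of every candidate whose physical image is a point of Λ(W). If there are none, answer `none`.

π⊥(n) = n₀ + n₁ζ³ + n₂ζ⁶ + n₃ζ⁹ where ζ = e^{iπ/4}.
candidate 1: n = (-1, -1, -1, 0) → π⊥ ≈ (-0.292893, +0.292893); max(|x|,|y|,|x±y|/√2) = 0.414214 ≤ 1.5 ⇒ ∈ W
candidate 2: n = (-1, 1, 0, -1) → π⊥ ≈ (-2.414214, +0.000000); max(|x|,|y|,|x±y|/√2) = 2.414214 > 1.5 ⇒ ∉ W
candidate 3: n = (1, -1, 0, -1) → π⊥ ≈ (+1.000000, -1.414214); max(|x|,|y|,|x±y|/√2) = 1.707107 > 1.5 ⇒ ∉ W
candidate 4: n = (0, -1, 0, -1) → π⊥ ≈ (+0.000000, -1.414214); max(|x|,|y|,|x±y|/√2) = 1.414214 ≤ 1.5 ⇒ ∈ W

1, 4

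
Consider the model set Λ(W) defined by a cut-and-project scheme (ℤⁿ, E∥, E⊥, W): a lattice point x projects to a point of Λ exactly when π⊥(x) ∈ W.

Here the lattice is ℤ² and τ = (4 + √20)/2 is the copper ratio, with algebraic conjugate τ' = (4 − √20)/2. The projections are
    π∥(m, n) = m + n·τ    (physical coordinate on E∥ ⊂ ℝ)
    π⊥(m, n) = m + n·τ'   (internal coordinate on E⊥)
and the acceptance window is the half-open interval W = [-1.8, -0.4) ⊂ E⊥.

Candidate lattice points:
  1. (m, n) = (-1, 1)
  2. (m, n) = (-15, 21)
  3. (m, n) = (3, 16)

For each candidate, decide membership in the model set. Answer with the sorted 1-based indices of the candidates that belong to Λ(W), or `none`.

1, 3

Numerically τ ≈ 4.2361 and τ' = −1/τ ≈ -0.2361.
[1] lift (-1,1): star map gives -1.2361; window check -1.8 ≤ -1.2361 < -0.4 is true → IN Λ
[2] lift (-15,21): star map gives -19.9574; window check -1.8 ≤ -19.9574 < -0.4 is false → out
[3] lift (3,16): star map gives -0.7771; window check -1.8 ≤ -0.7771 < -0.4 is true → IN Λ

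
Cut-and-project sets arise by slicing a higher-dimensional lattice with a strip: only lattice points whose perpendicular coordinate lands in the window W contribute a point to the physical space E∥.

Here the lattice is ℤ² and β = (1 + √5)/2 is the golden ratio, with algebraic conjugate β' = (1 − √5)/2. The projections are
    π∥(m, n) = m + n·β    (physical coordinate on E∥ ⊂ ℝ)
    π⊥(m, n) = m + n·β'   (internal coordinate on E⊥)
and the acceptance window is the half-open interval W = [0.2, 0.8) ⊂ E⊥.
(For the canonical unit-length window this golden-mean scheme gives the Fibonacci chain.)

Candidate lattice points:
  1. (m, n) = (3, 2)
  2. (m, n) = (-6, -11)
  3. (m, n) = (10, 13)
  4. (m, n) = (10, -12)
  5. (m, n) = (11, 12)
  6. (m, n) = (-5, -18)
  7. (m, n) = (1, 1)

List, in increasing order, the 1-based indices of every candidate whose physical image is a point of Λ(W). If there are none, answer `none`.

2, 7

Numerically β ≈ 1.6180 and β' = −1/β ≈ -0.6180.
#1 (3,2): internal coord 3 + (2)·β' = +1.7639; +1.7639 ∉ [0.2, 0.8) → out
#2 (-6,-11): internal coord -6 + (-11)·β' = +0.7984; +0.7984 ∈ [0.2, 0.8) → IN Λ
#3 (10,13): internal coord 10 + (13)·β' = +1.9656; +1.9656 ∉ [0.2, 0.8) → out
#4 (10,-12): internal coord 10 + (-12)·β' = +17.4164; +17.4164 ∉ [0.2, 0.8) → out
#5 (11,12): internal coord 11 + (12)·β' = +3.5836; +3.5836 ∉ [0.2, 0.8) → out
#6 (-5,-18): internal coord -5 + (-18)·β' = +6.1246; +6.1246 ∉ [0.2, 0.8) → out
#7 (1,1): internal coord 1 + (1)·β' = +0.3820; +0.3820 ∈ [0.2, 0.8) → IN Λ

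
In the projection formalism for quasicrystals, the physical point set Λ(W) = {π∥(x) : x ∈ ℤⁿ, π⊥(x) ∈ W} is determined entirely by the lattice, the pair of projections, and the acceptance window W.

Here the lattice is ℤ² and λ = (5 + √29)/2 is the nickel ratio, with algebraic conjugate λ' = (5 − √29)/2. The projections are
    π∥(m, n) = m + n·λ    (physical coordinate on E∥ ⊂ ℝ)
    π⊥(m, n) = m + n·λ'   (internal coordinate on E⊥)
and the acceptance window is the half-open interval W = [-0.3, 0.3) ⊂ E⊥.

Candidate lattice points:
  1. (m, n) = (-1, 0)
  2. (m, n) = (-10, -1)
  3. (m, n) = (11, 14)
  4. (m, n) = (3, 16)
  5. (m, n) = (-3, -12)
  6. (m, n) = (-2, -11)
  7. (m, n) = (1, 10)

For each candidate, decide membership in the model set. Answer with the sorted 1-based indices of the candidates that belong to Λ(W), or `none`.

Numerically λ ≈ 5.192582 and λ' = −1/λ ≈ -0.192582.
#1 (-1,0): internal coord -1 + (0)·λ' = -1.000000; -1.000000 ∉ [-0.3, 0.3) → out
#2 (-10,-1): internal coord -10 + (-1)·λ' = -9.807418; -9.807418 ∉ [-0.3, 0.3) → out
#3 (11,14): internal coord 11 + (14)·λ' = +8.303846; +8.303846 ∉ [-0.3, 0.3) → out
#4 (3,16): internal coord 3 + (16)·λ' = -0.081318; -0.081318 ∈ [-0.3, 0.3) → IN Λ
#5 (-3,-12): internal coord -3 + (-12)·λ' = -0.689011; -0.689011 ∉ [-0.3, 0.3) → out
#6 (-2,-11): internal coord -2 + (-11)·λ' = +0.118406; +0.118406 ∈ [-0.3, 0.3) → IN Λ
#7 (1,10): internal coord 1 + (10)·λ' = -0.925824; -0.925824 ∉ [-0.3, 0.3) → out

4, 6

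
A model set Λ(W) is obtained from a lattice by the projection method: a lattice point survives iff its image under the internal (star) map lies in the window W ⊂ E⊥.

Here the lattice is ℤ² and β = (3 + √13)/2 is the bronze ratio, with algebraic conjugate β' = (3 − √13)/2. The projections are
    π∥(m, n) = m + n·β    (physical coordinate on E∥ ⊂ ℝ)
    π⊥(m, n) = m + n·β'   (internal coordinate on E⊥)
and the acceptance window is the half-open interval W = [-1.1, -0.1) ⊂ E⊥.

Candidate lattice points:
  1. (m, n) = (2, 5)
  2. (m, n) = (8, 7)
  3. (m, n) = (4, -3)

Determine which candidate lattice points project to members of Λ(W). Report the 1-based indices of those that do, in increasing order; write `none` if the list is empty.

Compute β' = (3−√13)/2 = -0.302776, so π⊥(m,n) = m -0.302776·n.
candidate 1: (m,n)=(2,5) → π∥ = 2+5·β ≈ 18.513878, π⊥ = 2+5·β' ≈ 0.486122 ∉ [-1.1, -0.1) ⇒ out
candidate 2: (m,n)=(8,7) → π∥ = 8+7·β ≈ 31.119429, π⊥ = 8+7·β' ≈ 5.880571 ∉ [-1.1, -0.1) ⇒ out
candidate 3: (m,n)=(4,-3) → π∥ = 4-3·β ≈ -5.908327, π⊥ = 4-3·β' ≈ 4.908327 ∉ [-1.1, -0.1) ⇒ out

none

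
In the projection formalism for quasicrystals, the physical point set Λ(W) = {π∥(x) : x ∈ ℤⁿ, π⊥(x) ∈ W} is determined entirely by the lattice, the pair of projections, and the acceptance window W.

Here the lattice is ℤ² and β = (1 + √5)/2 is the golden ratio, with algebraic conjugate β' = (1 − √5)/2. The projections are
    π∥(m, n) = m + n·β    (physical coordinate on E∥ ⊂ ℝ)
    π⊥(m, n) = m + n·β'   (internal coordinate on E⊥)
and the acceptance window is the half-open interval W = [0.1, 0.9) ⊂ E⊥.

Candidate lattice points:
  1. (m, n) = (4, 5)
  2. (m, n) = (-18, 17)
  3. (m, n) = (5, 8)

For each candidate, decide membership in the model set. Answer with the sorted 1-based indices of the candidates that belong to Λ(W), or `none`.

none

Compute β' = (1−√5)/2 = -0.61803, so π⊥(m,n) = m -0.61803·n.
candidate 1: (m,n)=(4,5) → π∥ = 4+5·β ≈ 12.09017, π⊥ = 4+5·β' ≈ 0.90983 ∉ [0.1, 0.9) ⇒ out
candidate 2: (m,n)=(-18,17) → π∥ = -18+17·β ≈ 9.50658, π⊥ = -18+17·β' ≈ -28.50658 ∉ [0.1, 0.9) ⇒ out
candidate 3: (m,n)=(5,8) → π∥ = 5+8·β ≈ 17.94427, π⊥ = 5+8·β' ≈ 0.05573 ∉ [0.1, 0.9) ⇒ out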